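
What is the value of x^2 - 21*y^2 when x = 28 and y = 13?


x^2 - d*y^2
= 28^2 - 21*13^2
= 784 - 3549
= -2765

-2765


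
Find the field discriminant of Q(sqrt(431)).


For K = Q(sqrt(d)) with d squarefree: disc(K) = d if d = 1 mod 4, and disc(K) = 4d if d = 2 or 3 mod 4.
Here d = 431, and d mod 4 = 3.
d = 3 mod 4, not 1 (O_K = Z[sqrt(d)]), so disc(K) = 4d = 4 * (431) = 1724

1724


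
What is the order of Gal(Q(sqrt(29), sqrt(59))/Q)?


The 2 square roots of distinct primes are multiplicatively independent over Q,
so [K:Q] = 2^2 and Gal(K/Q) is isomorphic to (Z/2Z)^2.
|Gal| = 2^2 = 4

4


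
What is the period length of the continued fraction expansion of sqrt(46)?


Run the CF algorithm for sqrt(46).
a_0 = floor(sqrt(46)) = 6; set m_0=0, q_0=1.
Recurrence: m' = q*a - m,  q' = (d - m'^2)/q,  a' = floor((a_0 + m')/q').
  step 1: m=6, q=10, a=1
  step 2: m=4, q=3, a=3
  step 3: m=5, q=7, a=1
  step 4: m=2, q=6, a=1
  step 5: m=4, q=5, a=2
  step 6: m=6, q=2, a=6
  step 7: m=6, q=5, a=2
  step 8: m=4, q=6, a=1
  step 9: m=2, q=7, a=1
  step 10: m=5, q=3, a=3
  step 11: m=4, q=10, a=1
  step 12: m=6, q=1, a=12
a_12 = 2*a_0 = 12, so the period closes here.
sqrt(46) = [6; 1, 3, 1, 1, 2, 6, 2, 1, 1, 3, 1, 12]
Period length = 12

12


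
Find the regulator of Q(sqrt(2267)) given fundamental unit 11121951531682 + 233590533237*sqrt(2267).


epsilon = 11121951531682 + 233590533237*sqrt(2267)
= 2.2244e+13
R = ln(2.2244e+13)
= 30.7331

30.7331


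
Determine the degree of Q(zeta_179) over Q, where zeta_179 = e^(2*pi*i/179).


The degree equals Euler's totient phi(179).
179 = 179
phi(179) = 178

178


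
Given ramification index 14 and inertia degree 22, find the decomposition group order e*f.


|D_P| = e * f
= 14 * 22
= 308

308


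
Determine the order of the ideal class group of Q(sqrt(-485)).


K = Q(sqrt(-485)). d mod 4 = 3, so D = disc(K) = 4d = -1940
h(K) equals the number of primitive reduced positive-definite forms (a, b, c) = a*x^2 + b*x*y + c*y^2 with b^2 - 4ac = D,
where reduced means |b| <= a <= c, with b >= 0 whenever |b| = a or a = c, and primitive means gcd(a, b, c) = 1.
Reduced forces 3a^2 <= |D| = 1940, so 1 <= a <= 25; b must have the parity of D, and c = (b^2 - D)/(4a) must be an integer >= a.
Enumerate a = 1..25, b in [-a, a]:
  a=1: (1, 0, 485)  [1]
  a=2: (2, 2, 243)  [1]
  a=3: (3, -2, 162), (3, 2, 162)  [2]
  a=4: none
  a=5: (5, 0, 97)  [1]
  a=6: (6, -2, 81), (6, 2, 81)  [2]
  a=7..8: none
  a=9: (9, -2, 54), (9, 2, 54)  [2]
  a=10: (10, 10, 51)  [1]
  a=11..12: none
  a=13: (13, -6, 38), (13, 6, 38)  [2]
  a=14: none
  a=15: (15, -10, 34), (15, 10, 34)  [2]
  a=16: none
  a=17: (17, -10, 30), (17, 10, 30)  [2]
  a=18: (18, -2, 27), (18, 2, 27)  [2]
  a=19: (19, -6, 26), (19, 6, 26)  [2]
  a=20..25: none
Total reduced forms: 1 + 1 + 2 + 1 + 2 + 2 + 1 + 2 + 2 + 2 + 2 + 2 = 20
h = 20

20


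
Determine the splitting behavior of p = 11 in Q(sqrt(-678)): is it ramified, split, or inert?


K = Q(sqrt(-678)). Since d mod 4 = 2, disc(K) = -2712.
Check p | disc: -2712 mod 11 = 5.
p does not divide disc. Compute Legendre symbol (d/p):
4^((11-1)/2) mod 11 = 1
(d/p) = 1, so p splits: (p) = P*P' with e=1, f=1, g=2.
Therefore p is split.

split


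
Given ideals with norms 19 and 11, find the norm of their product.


N(IJ) = N(I) * N(J)
= 19 * 11
= 209

209


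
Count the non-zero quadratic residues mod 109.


For prime p, the number of non-zero quadratic residues is (p-1)/2.
= (109-1)/2
= 54

54


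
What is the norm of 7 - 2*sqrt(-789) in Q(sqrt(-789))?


N(a + b*sqrt(d)) = a^2 - d*b^2
= (7)^2 - (-789)*(-2)^2
= 49 + 3156
= 3205

3205


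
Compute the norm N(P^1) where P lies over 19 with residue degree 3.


N(P^a) = p^(a*f)
= 19^(1*3)
= 19^3
= 6859

6859


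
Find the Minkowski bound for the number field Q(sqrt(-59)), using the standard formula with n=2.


d = -59, d mod 4 = 1, so disc(K) = d = -59; |disc(K)| = 59
Imaginary quadratic field, so n = 2, s = r2 = 1, r1 = 0
M = (n!/n^n) * (4/pi)^s * sqrt(|disc(K)|) = (2!/2^2) * (4/pi)^1 * sqrt(59)
= 0.5 * 1.273240 * 7.681146
= 4.8900

4.8900


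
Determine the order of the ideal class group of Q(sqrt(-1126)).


K = Q(sqrt(-1126)). d mod 4 = 2, so D = disc(K) = 4d = -4504
h(K) equals the number of primitive reduced positive-definite forms (a, b, c) = a*x^2 + b*x*y + c*y^2 with b^2 - 4ac = D,
where reduced means |b| <= a <= c, with b >= 0 whenever |b| = a or a = c, and primitive means gcd(a, b, c) = 1.
Reduced forces 3a^2 <= |D| = 4504, so 1 <= a <= 38; b must have the parity of D, and c = (b^2 - D)/(4a) must be an integer >= a.
Enumerate a = 1..38, b in [-a, a]:
  a=1: (1, 0, 1126)  [1]
  a=2: (2, 0, 563)  [1]
  a=3..4: none
  a=5: (5, -4, 226), (5, 4, 226)  [2]
  a=6: none
  a=7: (7, -2, 161), (7, 2, 161)  [2]
  a=8..9: none
  a=10: (10, -4, 113), (10, 4, 113)  [2]
  a=11..13: none
  a=14: (14, -12, 83), (14, 12, 83)  [2]
  a=15..16: none
  a=17: (17, -16, 70), (17, 16, 70)  [2]
  a=18..22: none
  a=23: (23, -2, 49), (23, 2, 49)  [2]
  a=24: none
  a=25: (25, -14, 47), (25, 14, 47)  [2]
  a=26..28: none
  a=29: (29, -22, 43), (29, 22, 43)  [2]
  a=30..33: none
  a=34: (34, -16, 35), (34, 16, 35)  [2]
  a=35: (35, -26, 37), (35, 26, 37)  [2]
  a=36..38: none
Total reduced forms: 1 + 1 + 2 + 2 + 2 + 2 + 2 + 2 + 2 + 2 + 2 + 2 = 22
h = 22

22


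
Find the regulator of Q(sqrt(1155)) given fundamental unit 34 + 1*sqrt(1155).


epsilon = 34 + 1*sqrt(1155)
= 67.9853
R = ln(67.9853)
= 4.2193

4.2193


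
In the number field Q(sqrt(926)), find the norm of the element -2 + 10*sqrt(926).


N(a + b*sqrt(d)) = a^2 - d*b^2
= (-2)^2 - (926)*(10)^2
= 4 - 92600
= -92596

-92596


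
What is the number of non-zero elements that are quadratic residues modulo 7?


For prime p, the number of non-zero quadratic residues is (p-1)/2.
= (7-1)/2
= 3

3


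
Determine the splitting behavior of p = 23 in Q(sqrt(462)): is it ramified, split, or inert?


K = Q(sqrt(462)). Since d mod 4 = 2, disc(K) = 1848.
Check p | disc: 1848 mod 23 = 8.
p does not divide disc. Compute Legendre symbol (d/p):
2^((23-1)/2) mod 23 = 1
(d/p) = 1, so p splits: (p) = P*P' with e=1, f=1, g=2.
Therefore p is split.

split


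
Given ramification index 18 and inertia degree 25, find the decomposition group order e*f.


|D_P| = e * f
= 18 * 25
= 450

450


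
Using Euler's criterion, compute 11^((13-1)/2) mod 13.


p = 13 is prime and the exponent is (p-1)/2 = 6, so by Euler's criterion 11^6 = (11/13) = +1 or -1 mod 13.
Compute by square-and-multiply:
  6 = 4 + 2 (binary 110)
  Repeated squaring mod 13: 11^1 = 11, 11^2 = 4, 11^4 = 3
  11^6 = 11^4 * 11^2 = 3 * 4 mod 13
    3 * 4 = 12 = 12 mod 13
  11^6 = 12 mod 13
Result 12 = p - 1 = -1 mod 13: 11 is a quadratic non-residue mod 13. As a residue in [0, p-1] the value is 12.
11^6 mod 13 = 12

12


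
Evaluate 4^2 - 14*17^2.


x^2 - d*y^2
= 4^2 - 14*17^2
= 16 - 4046
= -4030

-4030


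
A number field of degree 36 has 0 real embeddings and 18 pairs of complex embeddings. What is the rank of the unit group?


By Dirichlet's unit theorem:
rank = r1 + r2 - 1
= 0 + 18 - 1
= 17

17


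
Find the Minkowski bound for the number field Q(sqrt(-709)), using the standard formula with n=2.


d = -709, d mod 4 = 3, so disc(K) = 4d = -2836; |disc(K)| = 2836
Imaginary quadratic field, so n = 2, s = r2 = 1, r1 = 0
M = (n!/n^n) * (4/pi)^s * sqrt(|disc(K)|) = (2!/2^2) * (4/pi)^1 * sqrt(2836)
= 0.5 * 1.273240 * 53.254108
= 33.9026

33.9026


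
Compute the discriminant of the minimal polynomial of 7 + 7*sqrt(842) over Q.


The element 7 + 7*sqrt(842) has minimal polynomial:
x^2 - 14*x - 41209
Discriminant = (-14)^2 - 4*(-41209)
= 196 + 164836
= 165032

165032


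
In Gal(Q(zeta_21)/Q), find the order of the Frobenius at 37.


The Frobenius at p in Gal(Q(zeta_n)/Q) = (Z/nZ)* is the class of p, so its order is ord_21(37), the smallest k >= 1 with 37^k = 1 mod 21.
n = 21 = 3 * 7, phi(21) = 12; the order divides phi(n).
Divisors of 12: 1, 2, 3, 4, 6, 12
Repeated squaring mod 21: 37^1 = 16, 37^2 = 4, 37^4 = 16, 37^8 = 4
Test divisors in increasing order:
  k=1: 37^1 = 16 mod 21
  k=2: 37^2 = 4 mod 21
  k=3: 37^3 = 4 * 16 = 1 mod 21  <- first divisor giving 1
Order = 3

3


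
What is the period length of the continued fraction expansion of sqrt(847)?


Run the CF algorithm for sqrt(847).
a_0 = floor(sqrt(847)) = 29; set m_0=0, q_0=1.
Recurrence: m' = q*a - m,  q' = (d - m'^2)/q,  a' = floor((a_0 + m')/q').
  step 1: m=29, q=6, a=9
  step 2: m=25, q=37, a=1
  step 3: m=12, q=19, a=2
  step 4: m=26, q=9, a=6
  step 5: m=28, q=7, a=8
  step 6: m=28, q=9, a=6
  step 7: m=26, q=19, a=2
  step 8: m=12, q=37, a=1
  step 9: m=25, q=6, a=9
  step 10: m=29, q=1, a=58
a_10 = 2*a_0 = 58, so the period closes here.
sqrt(847) = [29; 9, 1, 2, 6, 8, 6, 2, 1, 9, 58]
Period length = 10

10


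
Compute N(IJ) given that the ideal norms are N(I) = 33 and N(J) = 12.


N(IJ) = N(I) * N(J)
= 33 * 12
= 396

396


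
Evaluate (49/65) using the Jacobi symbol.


Compute (49/65) via quadratic reciprocity:
  reciprocity: (49/65) -> +(65/49)
  reduce: (16/49)
  pull out 2: (2/49) = +1  (since 49 mod 8 = 1)
  pull out 2: (2/49) = +1  (since 49 mod 8 = 1)
  pull out 2: (2/49) = +1  (since 49 mod 8 = 1)
  pull out 2: (2/49) = +1  (since 49 mod 8 = 1)
  (1/49) = 1
Product of signs = 1

1


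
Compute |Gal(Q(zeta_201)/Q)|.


|Gal(Q(zeta_201)/Q)| = phi(201)
= 132

132


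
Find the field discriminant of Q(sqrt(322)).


For K = Q(sqrt(d)) with d squarefree: disc(K) = d if d = 1 mod 4, and disc(K) = 4d if d = 2 or 3 mod 4.
Here d = 322, and d mod 4 = 2.
d = 2 mod 4, not 1 (O_K = Z[sqrt(d)]), so disc(K) = 4d = 4 * (322) = 1288

1288


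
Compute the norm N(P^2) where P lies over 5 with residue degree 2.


N(P^a) = p^(a*f)
= 5^(2*2)
= 5^4
= 625

625


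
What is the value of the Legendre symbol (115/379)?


p = 379 is prime, so compute (115/379) with the reciprocity algorithm (Jacobi-symbol steps: pull out 2s via (2/n), flip via reciprocity, reduce):
  reciprocity: (115/379) -> -(379/115)
  reduce: (34/115)
  pull out 2: (2/115) = -1  (since 115 mod 8 = 3)
  reciprocity: (17/115) -> +(115/17)
  reduce: (13/17)
  reciprocity: (13/17) -> +(17/13)
  reduce: (4/13)
  pull out 2: (2/13) = -1  (since 13 mod 8 = 5)
  pull out 2: (2/13) = -1  (since 13 mod 8 = 5)
  (1/13) = 1
Product of signs = 1
(115/379) = 1

1


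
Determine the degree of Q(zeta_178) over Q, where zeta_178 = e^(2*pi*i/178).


The degree equals Euler's totient phi(178).
178 = 2 * 89
phi(178) = 88

88


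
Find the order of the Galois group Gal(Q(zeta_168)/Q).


|Gal(Q(zeta_168)/Q)| = phi(168)
= 48

48


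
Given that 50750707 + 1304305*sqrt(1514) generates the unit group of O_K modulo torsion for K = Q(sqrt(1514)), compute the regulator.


epsilon = 50750707 + 1304305*sqrt(1514)
= 1.0150e+08
R = ln(1.0150e+08)
= 18.4356

18.4356


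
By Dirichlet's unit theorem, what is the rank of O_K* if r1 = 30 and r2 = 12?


By Dirichlet's unit theorem:
rank = r1 + r2 - 1
= 30 + 12 - 1
= 41

41


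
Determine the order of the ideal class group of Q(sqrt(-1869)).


K = Q(sqrt(-1869)). d mod 4 = 3, so D = disc(K) = 4d = -7476
h(K) equals the number of primitive reduced positive-definite forms (a, b, c) = a*x^2 + b*x*y + c*y^2 with b^2 - 4ac = D,
where reduced means |b| <= a <= c, with b >= 0 whenever |b| = a or a = c, and primitive means gcd(a, b, c) = 1.
Reduced forces 3a^2 <= |D| = 7476, so 1 <= a <= 49; b must have the parity of D, and c = (b^2 - D)/(4a) must be an integer >= a.
Enumerate a = 1..49, b in [-a, a]:
  a=1: (1, 0, 1869)  [1]
  a=2: (2, 2, 935)  [1]
  a=3: (3, 0, 623)  [1]
  a=4: none
  a=5: (5, -2, 374), (5, 2, 374)  [2]
  a=6: (6, 6, 313)  [1]
  a=7: (7, 0, 267)  [1]
  a=8..9: none
  a=10: (10, -2, 187), (10, 2, 187)  [2]
  a=11: (11, -2, 170), (11, 2, 170)  [2]
  a=12: none
  a=13: (13, -8, 145), (13, 8, 145)  [2]
  a=14: (14, 14, 137)  [1]
  a=15: (15, -12, 127), (15, 12, 127)  [2]
  a=16: none
  a=17: (17, -2, 110), (17, 2, 110)  [2]
  a=18..20: none
  a=21: (21, 0, 89)  [1]
  a=22: (22, -2, 85), (22, 2, 85)  [2]
  a=23..24: none
  a=25: (25, -18, 78), (25, 18, 78)  [2]
  a=26: (26, -18, 75), (26, 18, 75)  [2]
  a=27..28: none
  a=29: (29, -8, 65), (29, 8, 65)  [2]
  a=30: (30, -18, 65), (30, 18, 65)  [2]
  a=31..32: none
  a=33: (33, -24, 61), (33, 24, 61)  [2]
  a=34: (34, -2, 55), (34, 2, 55)  [2]
  a=35: (35, -28, 59), (35, 28, 59)  [2]
  a=36..38: none
  a=39: (39, -18, 50), (39, 18, 50)  [2]
  a=40..41: none
  a=42: (42, 42, 55)  [1]
  a=43: (43, -36, 51), (43, 36, 51)  [2]
  a=44..49: none
Total reduced forms: 1 + 1 + 1 + 2 + 1 + 1 + 2 + 2 + 2 + 1 + 2 + 2 + 1 + 2 + 2 + 2 + 2 + 2 + 2 + 2 + 2 + 2 + 1 + 2 = 40
h = 40

40


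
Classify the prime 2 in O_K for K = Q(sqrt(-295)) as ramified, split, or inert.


K = Q(sqrt(-295)). Since d mod 4 = 1, disc(K) = -295.
Check p | disc: -295 mod 2 = 1.
p=2 does not divide disc (d is 1 mod 4). 2 splits iff d = 1 mod 8.
d mod 8 = 1, so (d/2) = 1.
(d/p) = 1, so p splits: (p) = P*P' with e=1, f=1, g=2.
Therefore p is split.

split


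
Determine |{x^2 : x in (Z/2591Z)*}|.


For prime p, the number of non-zero quadratic residues is (p-1)/2.
= (2591-1)/2
= 1295

1295


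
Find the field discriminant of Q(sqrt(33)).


For K = Q(sqrt(d)) with d squarefree: disc(K) = d if d = 1 mod 4, and disc(K) = 4d if d = 2 or 3 mod 4.
Here d = 33, and d mod 4 = 1.
d = 1 mod 4 (O_K = Z[(1+sqrt(d))/2]), so disc(K) = d = 33

33


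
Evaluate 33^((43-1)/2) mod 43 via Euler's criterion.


p = 43 is prime and the exponent is (p-1)/2 = 21, so by Euler's criterion 33^21 = (33/43) = +1 or -1 mod 43.
Compute by square-and-multiply:
  21 = 16 + 4 + 1 (binary 10101)
  Repeated squaring mod 43: 33^1 = 33, 33^2 = 14, 33^4 = 24, 33^8 = 17, 33^16 = 31
  33^21 = 33^16 * 33^4 * 33^1 = 31 * 24 * 33 mod 43
    31 * 24 = 744 = 13 mod 43
    13 * 33 = 429 = 42 mod 43
  33^21 = 42 mod 43
Result 42 = p - 1 = -1 mod 43: 33 is a quadratic non-residue mod 43. As a residue in [0, p-1] the value is 42.
33^21 mod 43 = 42

42


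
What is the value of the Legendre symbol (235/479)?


p = 479 is prime, so compute (235/479) with the reciprocity algorithm (Jacobi-symbol steps: pull out 2s via (2/n), flip via reciprocity, reduce):
  reciprocity: (235/479) -> -(479/235)
  reduce: (9/235)
  reciprocity: (9/235) -> +(235/9)
  reduce: (1/9)
  (1/9) = 1
Product of signs = -1
(235/479) = -1

-1


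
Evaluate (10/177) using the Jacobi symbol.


Compute (10/177) via quadratic reciprocity:
  pull out 2: (2/177) = +1  (since 177 mod 8 = 1)
  reciprocity: (5/177) -> +(177/5)
  reduce: (2/5)
  pull out 2: (2/5) = -1  (since 5 mod 8 = 5)
  (1/5) = 1
Product of signs = -1

-1


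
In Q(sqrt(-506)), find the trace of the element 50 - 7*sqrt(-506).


Tr(a + b*sqrt(d)) = (a + b*sqrt(d)) + (a - b*sqrt(d)) = 2a
= 2 * (50)
= 100

100


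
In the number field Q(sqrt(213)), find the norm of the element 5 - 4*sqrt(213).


N(a + b*sqrt(d)) = a^2 - d*b^2
= (5)^2 - (213)*(-4)^2
= 25 - 3408
= -3383

-3383


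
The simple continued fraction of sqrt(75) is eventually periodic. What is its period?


Run the CF algorithm for sqrt(75).
a_0 = floor(sqrt(75)) = 8; set m_0=0, q_0=1.
Recurrence: m' = q*a - m,  q' = (d - m'^2)/q,  a' = floor((a_0 + m')/q').
  step 1: m=8, q=11, a=1
  step 2: m=3, q=6, a=1
  step 3: m=3, q=11, a=1
  step 4: m=8, q=1, a=16
a_4 = 2*a_0 = 16, so the period closes here.
sqrt(75) = [8; 1, 1, 1, 16]
Period length = 4

4


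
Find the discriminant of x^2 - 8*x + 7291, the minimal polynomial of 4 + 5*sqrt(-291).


The element 4 + 5*sqrt(-291) has minimal polynomial:
x^2 - 8*x + 7291
Discriminant = (-8)^2 - 4*(7291)
= 64 - 29164
= -29100

-29100


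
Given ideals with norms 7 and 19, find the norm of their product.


N(IJ) = N(I) * N(J)
= 7 * 19
= 133

133


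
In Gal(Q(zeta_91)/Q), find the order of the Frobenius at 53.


The Frobenius at p in Gal(Q(zeta_n)/Q) = (Z/nZ)* is the class of p, so its order is ord_91(53), the smallest k >= 1 with 53^k = 1 mod 91.
n = 91 = 7 * 13, phi(91) = 72; the order divides phi(n).
Divisors of 72: 1, 2, 3, 4, 6, 8, 9, 12, 18, 24, 36, 72
Repeated squaring mod 91: 53^1 = 53, 53^2 = 79, 53^4 = 53, 53^8 = 79, 53^16 = 53, 53^32 = 79, 53^64 = 53
Test divisors in increasing order:
  k=1: 53^1 = 53 mod 91
  k=2: 53^2 = 79 mod 91
  k=3: 53^3 = 79 * 53 = 1 mod 91  <- first divisor giving 1
Order = 3

3


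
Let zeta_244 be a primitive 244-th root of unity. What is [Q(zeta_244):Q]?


The degree equals Euler's totient phi(244).
244 = 2^2 * 61
phi(244) = 120

120


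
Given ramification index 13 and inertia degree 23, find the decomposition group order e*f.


|D_P| = e * f
= 13 * 23
= 299

299


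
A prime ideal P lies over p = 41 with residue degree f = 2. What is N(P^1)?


N(P^a) = p^(a*f)
= 41^(1*2)
= 41^2
= 1681

1681


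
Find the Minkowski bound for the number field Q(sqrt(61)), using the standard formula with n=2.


d = 61, d mod 4 = 1, so disc(K) = d = 61; |disc(K)| = 61
Real quadratic field, so n = 2, s = r2 = 0, r1 = 2
M = (n!/n^n) * (4/pi)^s * sqrt(|disc(K)|) = (2!/2^2) * (4/pi)^0 * sqrt(61)
= 0.5 * 1.000000 * 7.810250
= 3.9051

3.9051


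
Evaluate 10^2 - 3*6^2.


x^2 - d*y^2
= 10^2 - 3*6^2
= 100 - 108
= -8

-8


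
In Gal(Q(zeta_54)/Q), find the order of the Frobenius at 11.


The Frobenius at p in Gal(Q(zeta_n)/Q) = (Z/nZ)* is the class of p, so its order is ord_54(11), the smallest k >= 1 with 11^k = 1 mod 54.
n = 54 = 2 * 3^3, phi(54) = 18; the order divides phi(n).
Divisors of 18: 1, 2, 3, 6, 9, 18
Repeated squaring mod 54: 11^1 = 11, 11^2 = 13, 11^4 = 7, 11^8 = 49, 11^16 = 25
Test divisors in increasing order:
  k=1: 11^1 = 11 mod 54
  k=2: 11^2 = 13 mod 54
  k=3: 11^3 = 13 * 11 = 35 mod 54
  k=6: 11^6 = 7 * 13 = 37 mod 54
  k=9: 11^9 = 49 * 11 = 53 mod 54
  k=18: 11^18 = 25 * 13 = 1 mod 54  <- first divisor giving 1
Order = 18

18


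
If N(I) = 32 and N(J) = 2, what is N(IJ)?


N(IJ) = N(I) * N(J)
= 32 * 2
= 64

64


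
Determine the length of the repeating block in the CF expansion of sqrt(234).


Run the CF algorithm for sqrt(234).
a_0 = floor(sqrt(234)) = 15; set m_0=0, q_0=1.
Recurrence: m' = q*a - m,  q' = (d - m'^2)/q,  a' = floor((a_0 + m')/q').
  step 1: m=15, q=9, a=3
  step 2: m=12, q=10, a=2
  step 3: m=8, q=17, a=1
  step 4: m=9, q=9, a=2
  step 5: m=9, q=17, a=1
  step 6: m=8, q=10, a=2
  step 7: m=12, q=9, a=3
  step 8: m=15, q=1, a=30
a_8 = 2*a_0 = 30, so the period closes here.
sqrt(234) = [15; 3, 2, 1, 2, 1, 2, 3, 30]
Period length = 8

8


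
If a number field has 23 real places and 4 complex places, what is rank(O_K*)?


By Dirichlet's unit theorem:
rank = r1 + r2 - 1
= 23 + 4 - 1
= 26

26


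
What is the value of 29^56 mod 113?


p = 113 is prime and the exponent is (p-1)/2 = 56, so by Euler's criterion 29^56 = (29/113) = +1 or -1 mod 113.
Compute by square-and-multiply:
  56 = 32 + 16 + 8 (binary 111000)
  Repeated squaring mod 113: 29^1 = 29, 29^2 = 50, 29^4 = 14, 29^8 = 83, 29^16 = 109, 29^32 = 16
  29^56 = 29^32 * 29^16 * 29^8 = 16 * 109 * 83 mod 113
    16 * 109 = 1744 = 49 mod 113
    49 * 83 = 4067 = 112 mod 113
  29^56 = 112 mod 113
Result 112 = p - 1 = -1 mod 113: 29 is a quadratic non-residue mod 113. As a residue in [0, p-1] the value is 112.
29^56 mod 113 = 112

112


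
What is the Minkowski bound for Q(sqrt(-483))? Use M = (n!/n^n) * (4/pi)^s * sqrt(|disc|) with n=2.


d = -483, d mod 4 = 1, so disc(K) = d = -483; |disc(K)| = 483
Imaginary quadratic field, so n = 2, s = r2 = 1, r1 = 0
M = (n!/n^n) * (4/pi)^s * sqrt(|disc(K)|) = (2!/2^2) * (4/pi)^1 * sqrt(483)
= 0.5 * 1.273240 * 21.977261
= 13.9912

13.9912


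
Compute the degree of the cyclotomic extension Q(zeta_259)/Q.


The degree equals Euler's totient phi(259).
259 = 7 * 37
phi(259) = 216

216


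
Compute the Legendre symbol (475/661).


p = 661 is prime, so compute (475/661) with the reciprocity algorithm (Jacobi-symbol steps: pull out 2s via (2/n), flip via reciprocity, reduce):
  reciprocity: (475/661) -> +(661/475)
  reduce: (186/475)
  pull out 2: (2/475) = -1  (since 475 mod 8 = 3)
  reciprocity: (93/475) -> +(475/93)
  reduce: (10/93)
  pull out 2: (2/93) = -1  (since 93 mod 8 = 5)
  reciprocity: (5/93) -> +(93/5)
  reduce: (3/5)
  reciprocity: (3/5) -> +(5/3)
  reduce: (2/3)
  pull out 2: (2/3) = -1  (since 3 mod 8 = 3)
  (1/3) = 1
Product of signs = -1
(475/661) = -1

-1


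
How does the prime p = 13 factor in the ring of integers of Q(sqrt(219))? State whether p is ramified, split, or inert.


K = Q(sqrt(219)). Since d mod 4 = 3, disc(K) = 876.
Check p | disc: 876 mod 13 = 5.
p does not divide disc. Compute Legendre symbol (d/p):
11^((13-1)/2) mod 13 = -1
(d/p) = -1, so p is inert: (p) stays prime with e=1, f=2, g=1.
Therefore p is inert.

inert


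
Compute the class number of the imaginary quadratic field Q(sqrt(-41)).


K = Q(sqrt(-41)). d mod 4 = 3, so D = disc(K) = 4d = -164
h(K) equals the number of primitive reduced positive-definite forms (a, b, c) = a*x^2 + b*x*y + c*y^2 with b^2 - 4ac = D,
where reduced means |b| <= a <= c, with b >= 0 whenever |b| = a or a = c, and primitive means gcd(a, b, c) = 1.
Reduced forces 3a^2 <= |D| = 164, so 1 <= a <= 7; b must have the parity of D, and c = (b^2 - D)/(4a) must be an integer >= a.
Enumerate a = 1..7, b in [-a, a]:
  a=1: (1, 0, 41)  [1]
  a=2: (2, 2, 21)  [1]
  a=3: (3, -2, 14), (3, 2, 14)  [2]
  a=4: none
  a=5: (5, -4, 9), (5, 4, 9)  [2]
  a=6: (6, -2, 7), (6, 2, 7)  [2]
  a=7: none
Total reduced forms: 1 + 1 + 2 + 2 + 2 = 8
h = 8

8


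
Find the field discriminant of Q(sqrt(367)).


For K = Q(sqrt(d)) with d squarefree: disc(K) = d if d = 1 mod 4, and disc(K) = 4d if d = 2 or 3 mod 4.
Here d = 367, and d mod 4 = 3.
d = 3 mod 4, not 1 (O_K = Z[sqrt(d)]), so disc(K) = 4d = 4 * (367) = 1468

1468


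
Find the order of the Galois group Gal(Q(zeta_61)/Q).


|Gal(Q(zeta_61)/Q)| = phi(61)
= 60

60


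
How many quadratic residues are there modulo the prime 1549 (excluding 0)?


For prime p, the number of non-zero quadratic residues is (p-1)/2.
= (1549-1)/2
= 774

774


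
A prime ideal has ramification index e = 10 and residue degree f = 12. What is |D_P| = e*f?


|D_P| = e * f
= 10 * 12
= 120

120


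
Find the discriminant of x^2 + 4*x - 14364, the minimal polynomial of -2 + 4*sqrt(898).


The element -2 + 4*sqrt(898) has minimal polynomial:
x^2 + 4*x - 14364
Discriminant = (4)^2 - 4*(-14364)
= 16 + 57456
= 57472

57472


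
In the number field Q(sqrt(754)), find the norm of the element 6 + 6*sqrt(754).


N(a + b*sqrt(d)) = a^2 - d*b^2
= (6)^2 - (754)*(6)^2
= 36 - 27144
= -27108

-27108


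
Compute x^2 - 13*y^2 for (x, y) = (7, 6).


x^2 - d*y^2
= 7^2 - 13*6^2
= 49 - 468
= -419

-419


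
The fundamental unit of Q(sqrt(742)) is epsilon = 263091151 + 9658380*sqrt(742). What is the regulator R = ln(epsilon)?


epsilon = 263091151 + 9658380*sqrt(742)
= 5.2618e+08
R = ln(5.2618e+08)
= 20.0812

20.0812


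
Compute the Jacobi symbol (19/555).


Compute (19/555) via quadratic reciprocity:
  reciprocity: (19/555) -> -(555/19)
  reduce: (4/19)
  pull out 2: (2/19) = -1  (since 19 mod 8 = 3)
  pull out 2: (2/19) = -1  (since 19 mod 8 = 3)
  (1/19) = 1
Product of signs = -1

-1


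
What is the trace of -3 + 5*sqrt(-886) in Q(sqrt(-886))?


Tr(a + b*sqrt(d)) = (a + b*sqrt(d)) + (a - b*sqrt(d)) = 2a
= 2 * (-3)
= -6

-6


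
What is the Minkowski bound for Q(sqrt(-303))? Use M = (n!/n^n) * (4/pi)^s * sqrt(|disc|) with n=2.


d = -303, d mod 4 = 1, so disc(K) = d = -303; |disc(K)| = 303
Imaginary quadratic field, so n = 2, s = r2 = 1, r1 = 0
M = (n!/n^n) * (4/pi)^s * sqrt(|disc(K)|) = (2!/2^2) * (4/pi)^1 * sqrt(303)
= 0.5 * 1.273240 * 17.406895
= 11.0816

11.0816


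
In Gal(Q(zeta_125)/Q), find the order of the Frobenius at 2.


The Frobenius at p in Gal(Q(zeta_n)/Q) = (Z/nZ)* is the class of p, so its order is ord_125(2), the smallest k >= 1 with 2^k = 1 mod 125.
n = 125 = 5^3, phi(125) = 100; the order divides phi(n).
Divisors of 100: 1, 2, 4, 5, 10, 20, 25, 50, 100
Repeated squaring mod 125: 2^1 = 2, 2^2 = 4, 2^4 = 16, 2^8 = 6, 2^16 = 36, 2^32 = 46, 2^64 = 116
Test divisors in increasing order:
  k=1: 2^1 = 2 mod 125
  k=2: 2^2 = 4 mod 125
  k=4: 2^4 = 16 mod 125
  k=5: 2^5 = 16 * 2 = 32 mod 125
  k=10: 2^10 = 6 * 4 = 24 mod 125
  k=20: 2^20 = 36 * 16 = 76 mod 125
  k=25: 2^25 = 36 * 6 * 2 = 57 mod 125
  k=50: 2^50 = 46 * 36 * 4 = 124 mod 125
  k=100: 2^100 = 116 * 46 * 16 = 1 mod 125  <- first divisor giving 1
Order = 100

100


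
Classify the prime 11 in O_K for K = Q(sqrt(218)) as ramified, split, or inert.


K = Q(sqrt(218)). Since d mod 4 = 2, disc(K) = 872.
Check p | disc: 872 mod 11 = 3.
p does not divide disc. Compute Legendre symbol (d/p):
9^((11-1)/2) mod 11 = 1
(d/p) = 1, so p splits: (p) = P*P' with e=1, f=1, g=2.
Therefore p is split.

split


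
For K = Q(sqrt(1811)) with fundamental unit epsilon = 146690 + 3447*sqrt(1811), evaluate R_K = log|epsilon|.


epsilon = 146690 + 3447*sqrt(1811)
= 293380.0000
R = ln(293380.0000)
= 12.5892

12.5892


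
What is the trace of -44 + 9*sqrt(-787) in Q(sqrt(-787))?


Tr(a + b*sqrt(d)) = (a + b*sqrt(d)) + (a - b*sqrt(d)) = 2a
= 2 * (-44)
= -88

-88


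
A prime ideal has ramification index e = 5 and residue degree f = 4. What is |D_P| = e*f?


|D_P| = e * f
= 5 * 4
= 20

20


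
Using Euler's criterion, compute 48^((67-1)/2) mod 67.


p = 67 is prime and the exponent is (p-1)/2 = 33, so by Euler's criterion 48^33 = (48/67) = +1 or -1 mod 67.
Compute by square-and-multiply:
  33 = 32 + 1 (binary 100001)
  Repeated squaring mod 67: 48^1 = 48, 48^2 = 26, 48^4 = 6, 48^8 = 36, 48^16 = 23, 48^32 = 60
  48^33 = 48^32 * 48^1 = 60 * 48 mod 67
    60 * 48 = 2880 = 66 mod 67
  48^33 = 66 mod 67
Result 66 = p - 1 = -1 mod 67: 48 is a quadratic non-residue mod 67. As a residue in [0, p-1] the value is 66.
48^33 mod 67 = 66

66


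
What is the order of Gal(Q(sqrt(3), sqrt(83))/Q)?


The 2 square roots of distinct primes are multiplicatively independent over Q,
so [K:Q] = 2^2 and Gal(K/Q) is isomorphic to (Z/2Z)^2.
|Gal| = 2^2 = 4

4


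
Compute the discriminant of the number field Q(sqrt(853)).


For K = Q(sqrt(d)) with d squarefree: disc(K) = d if d = 1 mod 4, and disc(K) = 4d if d = 2 or 3 mod 4.
Here d = 853, and d mod 4 = 1.
d = 1 mod 4 (O_K = Z[(1+sqrt(d))/2]), so disc(K) = d = 853

853


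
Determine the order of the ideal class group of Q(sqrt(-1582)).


K = Q(sqrt(-1582)). d mod 4 = 2, so D = disc(K) = 4d = -6328
h(K) equals the number of primitive reduced positive-definite forms (a, b, c) = a*x^2 + b*x*y + c*y^2 with b^2 - 4ac = D,
where reduced means |b| <= a <= c, with b >= 0 whenever |b| = a or a = c, and primitive means gcd(a, b, c) = 1.
Reduced forces 3a^2 <= |D| = 6328, so 1 <= a <= 45; b must have the parity of D, and c = (b^2 - D)/(4a) must be an integer >= a.
Enumerate a = 1..45, b in [-a, a]:
  a=1: (1, 0, 1582)  [1]
  a=2: (2, 0, 791)  [1]
  a=3..6: none
  a=7: (7, 0, 226)  [1]
  a=8..12: none
  a=13: (13, -4, 122), (13, 4, 122)  [2]
  a=14: (14, 0, 113)  [1]
  a=15..16: none
  a=17: (17, -8, 94), (17, 8, 94)  [2]
  a=18..25: none
  a=26: (26, -4, 61), (26, 4, 61)  [2]
  a=27..28: none
  a=29: (29, -20, 58), (29, 20, 58)  [2]
  a=30..33: none
  a=34: (34, -8, 47), (34, 8, 47)  [2]
  a=35..36: none
  a=37: (37, -6, 43), (37, 6, 43)  [2]
  a=38..45: none
Total reduced forms: 1 + 1 + 1 + 2 + 1 + 2 + 2 + 2 + 2 + 2 = 16
h = 16

16


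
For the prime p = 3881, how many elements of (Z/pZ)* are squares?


For prime p, the number of non-zero quadratic residues is (p-1)/2.
= (3881-1)/2
= 1940

1940


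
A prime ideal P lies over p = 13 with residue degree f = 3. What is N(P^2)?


N(P^a) = p^(a*f)
= 13^(2*3)
= 13^6
= 4826809

4826809


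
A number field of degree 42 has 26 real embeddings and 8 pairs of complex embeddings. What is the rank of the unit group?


By Dirichlet's unit theorem:
rank = r1 + r2 - 1
= 26 + 8 - 1
= 33

33


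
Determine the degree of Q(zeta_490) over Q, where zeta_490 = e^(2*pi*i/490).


The degree equals Euler's totient phi(490).
490 = 2 * 5 * 7^2
phi(490) = 168

168


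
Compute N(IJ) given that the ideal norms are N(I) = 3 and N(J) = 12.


N(IJ) = N(I) * N(J)
= 3 * 12
= 36

36


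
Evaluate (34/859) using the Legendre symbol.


p = 859 is prime, so compute (34/859) with the reciprocity algorithm (Jacobi-symbol steps: pull out 2s via (2/n), flip via reciprocity, reduce):
  pull out 2: (2/859) = -1  (since 859 mod 8 = 3)
  reciprocity: (17/859) -> +(859/17)
  reduce: (9/17)
  reciprocity: (9/17) -> +(17/9)
  reduce: (8/9)
  pull out 2: (2/9) = +1  (since 9 mod 8 = 1)
  pull out 2: (2/9) = +1  (since 9 mod 8 = 1)
  pull out 2: (2/9) = +1  (since 9 mod 8 = 1)
  (1/9) = 1
Product of signs = -1
(34/859) = -1

-1


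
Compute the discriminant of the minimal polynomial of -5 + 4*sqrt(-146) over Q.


The element -5 + 4*sqrt(-146) has minimal polynomial:
x^2 + 10*x + 2361
Discriminant = (10)^2 - 4*(2361)
= 100 - 9444
= -9344

-9344


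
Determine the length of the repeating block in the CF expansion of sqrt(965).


Run the CF algorithm for sqrt(965).
a_0 = floor(sqrt(965)) = 31; set m_0=0, q_0=1.
Recurrence: m' = q*a - m,  q' = (d - m'^2)/q,  a' = floor((a_0 + m')/q').
  step 1: m=31, q=4, a=15
  step 2: m=29, q=31, a=1
  step 3: m=2, q=31, a=1
  step 4: m=29, q=4, a=15
  step 5: m=31, q=1, a=62
a_5 = 2*a_0 = 62, so the period closes here.
sqrt(965) = [31; 15, 1, 1, 15, 62]
Period length = 5

5


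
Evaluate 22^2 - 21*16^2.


x^2 - d*y^2
= 22^2 - 21*16^2
= 484 - 5376
= -4892

-4892


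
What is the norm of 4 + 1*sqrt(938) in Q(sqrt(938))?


N(a + b*sqrt(d)) = a^2 - d*b^2
= (4)^2 - (938)*(1)^2
= 16 - 938
= -922

-922


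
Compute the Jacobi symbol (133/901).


Compute (133/901) via quadratic reciprocity:
  reciprocity: (133/901) -> +(901/133)
  reduce: (103/133)
  reciprocity: (103/133) -> +(133/103)
  reduce: (30/103)
  pull out 2: (2/103) = +1  (since 103 mod 8 = 7)
  reciprocity: (15/103) -> -(103/15)
  reduce: (13/15)
  reciprocity: (13/15) -> +(15/13)
  reduce: (2/13)
  pull out 2: (2/13) = -1  (since 13 mod 8 = 5)
  (1/13) = 1
Product of signs = 1

1


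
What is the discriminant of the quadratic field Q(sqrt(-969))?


For K = Q(sqrt(d)) with d squarefree: disc(K) = d if d = 1 mod 4, and disc(K) = 4d if d = 2 or 3 mod 4.
Here d = -969, and d mod 4 = 3.
d = 3 mod 4, not 1 (O_K = Z[sqrt(d)]), so disc(K) = 4d = 4 * (-969) = -3876

-3876


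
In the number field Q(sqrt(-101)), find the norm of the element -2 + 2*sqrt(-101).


N(a + b*sqrt(d)) = a^2 - d*b^2
= (-2)^2 - (-101)*(2)^2
= 4 + 404
= 408

408


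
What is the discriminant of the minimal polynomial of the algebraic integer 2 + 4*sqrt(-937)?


The element 2 + 4*sqrt(-937) has minimal polynomial:
x^2 - 4*x + 14996
Discriminant = (-4)^2 - 4*(14996)
= 16 - 59984
= -59968

-59968


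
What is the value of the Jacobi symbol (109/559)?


Compute (109/559) via quadratic reciprocity:
  reciprocity: (109/559) -> +(559/109)
  reduce: (14/109)
  pull out 2: (2/109) = -1  (since 109 mod 8 = 5)
  reciprocity: (7/109) -> +(109/7)
  reduce: (4/7)
  pull out 2: (2/7) = +1  (since 7 mod 8 = 7)
  pull out 2: (2/7) = +1  (since 7 mod 8 = 7)
  (1/7) = 1
Product of signs = -1

-1


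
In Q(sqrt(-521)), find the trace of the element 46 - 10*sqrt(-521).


Tr(a + b*sqrt(d)) = (a + b*sqrt(d)) + (a - b*sqrt(d)) = 2a
= 2 * (46)
= 92

92


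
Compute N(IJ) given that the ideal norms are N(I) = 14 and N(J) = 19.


N(IJ) = N(I) * N(J)
= 14 * 19
= 266

266


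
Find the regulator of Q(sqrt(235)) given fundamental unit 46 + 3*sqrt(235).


epsilon = 46 + 3*sqrt(235)
= 91.9891
R = ln(91.9891)
= 4.5217

4.5217


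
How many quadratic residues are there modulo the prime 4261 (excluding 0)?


For prime p, the number of non-zero quadratic residues is (p-1)/2.
= (4261-1)/2
= 2130

2130


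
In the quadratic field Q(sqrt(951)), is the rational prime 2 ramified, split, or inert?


K = Q(sqrt(951)). Since d mod 4 = 3, disc(K) = 3804.
Check p | disc: 3804 mod 2 = 0.
p divides disc, so p ramifies: (p) = P^2 with e=2, f=1, g=1.
Therefore p is ramified.

ramified


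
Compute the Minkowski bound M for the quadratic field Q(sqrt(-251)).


d = -251, d mod 4 = 1, so disc(K) = d = -251; |disc(K)| = 251
Imaginary quadratic field, so n = 2, s = r2 = 1, r1 = 0
M = (n!/n^n) * (4/pi)^s * sqrt(|disc(K)|) = (2!/2^2) * (4/pi)^1 * sqrt(251)
= 0.5 * 1.273240 * 15.842980
= 10.0860

10.0860


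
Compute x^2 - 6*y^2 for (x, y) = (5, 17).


x^2 - d*y^2
= 5^2 - 6*17^2
= 25 - 1734
= -1709

-1709


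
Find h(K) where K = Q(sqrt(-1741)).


K = Q(sqrt(-1741)). d mod 4 = 3, so D = disc(K) = 4d = -6964
h(K) equals the number of primitive reduced positive-definite forms (a, b, c) = a*x^2 + b*x*y + c*y^2 with b^2 - 4ac = D,
where reduced means |b| <= a <= c, with b >= 0 whenever |b| = a or a = c, and primitive means gcd(a, b, c) = 1.
Reduced forces 3a^2 <= |D| = 6964, so 1 <= a <= 48; b must have the parity of D, and c = (b^2 - D)/(4a) must be an integer >= a.
Enumerate a = 1..48, b in [-a, a]:
  a=1: (1, 0, 1741)  [1]
  a=2: (2, 2, 871)  [1]
  a=3..4: none
  a=5: (5, -4, 349), (5, 4, 349)  [2]
  a=6: none
  a=7: (7, -6, 250), (7, 6, 250)  [2]
  a=8..9: none
  a=10: (10, -6, 175), (10, 6, 175)  [2]
  a=11..12: none
  a=13: (13, -2, 134), (13, 2, 134)  [2]
  a=14: (14, -6, 125), (14, 6, 125)  [2]
  a=15..18: none
  a=19: (19, -16, 95), (19, 16, 95)  [2]
  a=20..24: none
  a=25: (25, -6, 70), (25, 6, 70)  [2]
  a=26: (26, -2, 67), (26, 2, 67)  [2]
  a=27..28: none
  a=29: (29, -24, 65), (29, 24, 65)  [2]
  a=30..34: none
  a=35: (35, -34, 58), (35, -6, 50), (35, 6, 50), (35, 34, 58)  [4]
  a=36..37: none
  a=38: (38, -22, 49), (38, 22, 49)  [2]
  a=39..48: none
Total reduced forms: 1 + 1 + 2 + 2 + 2 + 2 + 2 + 2 + 2 + 2 + 2 + 4 + 2 = 26
h = 26

26


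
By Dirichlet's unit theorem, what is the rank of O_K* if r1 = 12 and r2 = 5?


By Dirichlet's unit theorem:
rank = r1 + r2 - 1
= 12 + 5 - 1
= 16

16


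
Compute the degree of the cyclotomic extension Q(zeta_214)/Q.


The degree equals Euler's totient phi(214).
214 = 2 * 107
phi(214) = 106

106


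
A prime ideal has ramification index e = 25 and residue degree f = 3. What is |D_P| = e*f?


|D_P| = e * f
= 25 * 3
= 75

75


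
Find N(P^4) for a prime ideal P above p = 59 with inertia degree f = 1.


N(P^a) = p^(a*f)
= 59^(4*1)
= 59^4
= 12117361

12117361


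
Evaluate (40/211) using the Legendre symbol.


p = 211 is prime, so compute (40/211) with the reciprocity algorithm (Jacobi-symbol steps: pull out 2s via (2/n), flip via reciprocity, reduce):
  pull out 2: (2/211) = -1  (since 211 mod 8 = 3)
  pull out 2: (2/211) = -1  (since 211 mod 8 = 3)
  pull out 2: (2/211) = -1  (since 211 mod 8 = 3)
  reciprocity: (5/211) -> +(211/5)
  reduce: (1/5)
  (1/5) = 1
Product of signs = -1
(40/211) = -1

-1


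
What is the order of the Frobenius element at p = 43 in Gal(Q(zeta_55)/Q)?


The Frobenius at p in Gal(Q(zeta_n)/Q) = (Z/nZ)* is the class of p, so its order is ord_55(43), the smallest k >= 1 with 43^k = 1 mod 55.
n = 55 = 5 * 11, phi(55) = 40; the order divides phi(n).
Divisors of 40: 1, 2, 4, 5, 8, 10, 20, 40
Repeated squaring mod 55: 43^1 = 43, 43^2 = 34, 43^4 = 1, 43^8 = 1, 43^16 = 1, 43^32 = 1
Test divisors in increasing order:
  k=1: 43^1 = 43 mod 55
  k=2: 43^2 = 34 mod 55
  k=4: 43^4 = 1 mod 55  <- first divisor giving 1
Order = 4

4


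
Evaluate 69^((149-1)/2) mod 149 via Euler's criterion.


p = 149 is prime and the exponent is (p-1)/2 = 74, so by Euler's criterion 69^74 = (69/149) = +1 or -1 mod 149.
Compute by square-and-multiply:
  74 = 64 + 8 + 2 (binary 1001010)
  Repeated squaring mod 149: 69^1 = 69, 69^2 = 142, 69^4 = 49, 69^8 = 17, 69^16 = 140, 69^32 = 81, 69^64 = 5
  69^74 = 69^64 * 69^8 * 69^2 = 5 * 17 * 142 mod 149
    5 * 17 = 85 = 85 mod 149
    85 * 142 = 12070 = 1 mod 149
  69^74 = 1 mod 149
Result 1: 69 is a quadratic residue mod 149.
69^74 mod 149 = 1

1


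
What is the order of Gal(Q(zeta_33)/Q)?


|Gal(Q(zeta_33)/Q)| = phi(33)
= 20

20


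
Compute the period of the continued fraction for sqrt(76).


Run the CF algorithm for sqrt(76).
a_0 = floor(sqrt(76)) = 8; set m_0=0, q_0=1.
Recurrence: m' = q*a - m,  q' = (d - m'^2)/q,  a' = floor((a_0 + m')/q').
  step 1: m=8, q=12, a=1
  step 2: m=4, q=5, a=2
  step 3: m=6, q=8, a=1
  step 4: m=2, q=9, a=1
  step 5: m=7, q=3, a=5
  step 6: m=8, q=4, a=4
  step 7: m=8, q=3, a=5
  step 8: m=7, q=9, a=1
  step 9: m=2, q=8, a=1
  step 10: m=6, q=5, a=2
  step 11: m=4, q=12, a=1
  step 12: m=8, q=1, a=16
a_12 = 2*a_0 = 16, so the period closes here.
sqrt(76) = [8; 1, 2, 1, 1, 5, 4, 5, 1, 1, 2, 1, 16]
Period length = 12

12


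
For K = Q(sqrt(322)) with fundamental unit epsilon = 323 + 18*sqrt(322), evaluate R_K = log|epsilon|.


epsilon = 323 + 18*sqrt(322)
= 645.9985
R = ln(645.9985)
= 6.4708

6.4708


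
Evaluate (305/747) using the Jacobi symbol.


Compute (305/747) via quadratic reciprocity:
  reciprocity: (305/747) -> +(747/305)
  reduce: (137/305)
  reciprocity: (137/305) -> +(305/137)
  reduce: (31/137)
  reciprocity: (31/137) -> +(137/31)
  reduce: (13/31)
  reciprocity: (13/31) -> +(31/13)
  reduce: (5/13)
  reciprocity: (5/13) -> +(13/5)
  reduce: (3/5)
  reciprocity: (3/5) -> +(5/3)
  reduce: (2/3)
  pull out 2: (2/3) = -1  (since 3 mod 8 = 3)
  (1/3) = 1
Product of signs = -1

-1


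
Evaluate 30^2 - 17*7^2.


x^2 - d*y^2
= 30^2 - 17*7^2
= 900 - 833
= 67

67


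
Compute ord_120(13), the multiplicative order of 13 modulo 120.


We want ord_120(13), the smallest k >= 1 with 13^k = 1 mod 120.
n = 120 = 2^3 * 3 * 5, phi(120) = 32; the order divides phi(n).
Divisors of 32: 1, 2, 4, 8, 16, 32
Repeated squaring mod 120: 13^1 = 13, 13^2 = 49, 13^4 = 1, 13^8 = 1, 13^16 = 1, 13^32 = 1
Test divisors in increasing order:
  k=1: 13^1 = 13 mod 120
  k=2: 13^2 = 49 mod 120
  k=4: 13^4 = 1 mod 120  <- first divisor giving 1
Order = 4

4


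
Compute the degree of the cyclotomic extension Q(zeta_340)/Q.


The degree equals Euler's totient phi(340).
340 = 2^2 * 5 * 17
phi(340) = 128

128


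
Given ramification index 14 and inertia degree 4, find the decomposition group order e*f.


|D_P| = e * f
= 14 * 4
= 56

56


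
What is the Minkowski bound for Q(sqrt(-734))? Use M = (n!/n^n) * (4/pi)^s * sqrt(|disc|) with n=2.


d = -734, d mod 4 = 2, so disc(K) = 4d = -2936; |disc(K)| = 2936
Imaginary quadratic field, so n = 2, s = r2 = 1, r1 = 0
M = (n!/n^n) * (4/pi)^s * sqrt(|disc(K)|) = (2!/2^2) * (4/pi)^1 * sqrt(2936)
= 0.5 * 1.273240 * 54.184869
= 34.4952

34.4952


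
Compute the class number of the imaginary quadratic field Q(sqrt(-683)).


K = Q(sqrt(-683)). d mod 4 = 1, so D = disc(K) = d = -683
h(K) equals the number of primitive reduced positive-definite forms (a, b, c) = a*x^2 + b*x*y + c*y^2 with b^2 - 4ac = D,
where reduced means |b| <= a <= c, with b >= 0 whenever |b| = a or a = c, and primitive means gcd(a, b, c) = 1.
Reduced forces 3a^2 <= |D| = 683, so 1 <= a <= 15; b must have the parity of D, and c = (b^2 - D)/(4a) must be an integer >= a.
Enumerate a = 1..15, b in [-a, a]:
  a=1: (1, 1, 171)  [1]
  a=2: none
  a=3: (3, -1, 57), (3, 1, 57)  [2]
  a=4..8: none
  a=9: (9, -1, 19), (9, 1, 19)  [2]
  a=10..15: none
Total reduced forms: 1 + 2 + 2 = 5
h = 5

5


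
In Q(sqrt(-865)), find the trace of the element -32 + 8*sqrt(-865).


Tr(a + b*sqrt(d)) = (a + b*sqrt(d)) + (a - b*sqrt(d)) = 2a
= 2 * (-32)
= -64

-64


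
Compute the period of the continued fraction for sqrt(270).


Run the CF algorithm for sqrt(270).
a_0 = floor(sqrt(270)) = 16; set m_0=0, q_0=1.
Recurrence: m' = q*a - m,  q' = (d - m'^2)/q,  a' = floor((a_0 + m')/q').
  step 1: m=16, q=14, a=2
  step 2: m=12, q=9, a=3
  step 3: m=15, q=5, a=6
  step 4: m=15, q=9, a=3
  step 5: m=12, q=14, a=2
  step 6: m=16, q=1, a=32
a_6 = 2*a_0 = 32, so the period closes here.
sqrt(270) = [16; 2, 3, 6, 3, 2, 32]
Period length = 6

6
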